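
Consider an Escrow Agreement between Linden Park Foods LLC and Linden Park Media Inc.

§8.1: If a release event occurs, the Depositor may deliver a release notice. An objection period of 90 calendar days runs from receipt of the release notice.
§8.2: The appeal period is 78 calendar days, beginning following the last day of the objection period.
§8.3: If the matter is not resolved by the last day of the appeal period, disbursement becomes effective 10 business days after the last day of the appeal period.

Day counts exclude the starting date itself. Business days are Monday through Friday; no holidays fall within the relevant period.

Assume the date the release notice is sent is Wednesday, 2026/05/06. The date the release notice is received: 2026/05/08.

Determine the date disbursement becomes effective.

The last day of the objection period: 90 calendar days after 2026/05/08 is 2026/08/06.
The last day of the appeal period: 2026/08/06 + 78 days = 2026/10/23.
The date disbursement becomes effective: counting 10 business days from Friday, 2026/10/23 (Oct 26, Oct 27, Oct 28, Oct 29, Oct 30, Nov 2, Nov 3, Nov 4, Nov 5, Nov 6, skipping weekends) reaches Friday, 2026/11/06.

2026/11/06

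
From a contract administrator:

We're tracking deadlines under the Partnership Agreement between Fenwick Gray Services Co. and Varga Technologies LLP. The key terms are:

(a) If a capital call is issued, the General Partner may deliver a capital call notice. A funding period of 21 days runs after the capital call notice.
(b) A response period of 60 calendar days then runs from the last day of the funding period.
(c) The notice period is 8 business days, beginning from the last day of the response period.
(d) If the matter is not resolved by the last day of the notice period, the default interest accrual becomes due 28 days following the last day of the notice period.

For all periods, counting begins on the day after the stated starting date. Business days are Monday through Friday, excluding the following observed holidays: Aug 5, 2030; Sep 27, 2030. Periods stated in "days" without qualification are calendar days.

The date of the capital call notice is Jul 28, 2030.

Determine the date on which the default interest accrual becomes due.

Nov 26, 2030

Adding 21 calendar days to Jul 28, 2030 gives Aug 18, 2030, which is the last day of the funding period.
Adding 60 calendar days to Aug 18, 2030 gives Oct 17, 2030, which is the last day of the response period.
From Thursday, Oct 17, 2030, 8 business days (Oct 18, Oct 21, Oct 22, Oct 23, Oct 24, Oct 25, Oct 28, Oct 29, skipping weekends) brings us to Tuesday, Oct 29, 2030, which is the last day of the notice period.
Adding 28 calendar days to Oct 29, 2030 gives Nov 26, 2030, which is the date on which the default interest accrual becomes due.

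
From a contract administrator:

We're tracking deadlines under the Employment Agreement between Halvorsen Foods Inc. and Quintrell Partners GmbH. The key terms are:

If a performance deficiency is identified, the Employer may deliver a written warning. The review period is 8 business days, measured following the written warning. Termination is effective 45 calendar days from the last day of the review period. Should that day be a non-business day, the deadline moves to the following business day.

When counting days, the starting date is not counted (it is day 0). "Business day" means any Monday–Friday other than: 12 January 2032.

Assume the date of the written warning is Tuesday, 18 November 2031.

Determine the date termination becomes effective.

The last day of the review period: 8 business days after Tuesday, 18 November 2031, skipping weekends — Nov 19, Nov 20, Nov 21, Nov 24, Nov 25, Nov 26, Nov 27, Nov 28 — lands on Friday, 28 November 2031.
The date termination becomes effective: 28 November 2031 + 45 days = 12 January 2032. That falls on Monday, a listed holiday, so it rolls to the next business day, Tuesday, 13 January 2032.

13 January 2032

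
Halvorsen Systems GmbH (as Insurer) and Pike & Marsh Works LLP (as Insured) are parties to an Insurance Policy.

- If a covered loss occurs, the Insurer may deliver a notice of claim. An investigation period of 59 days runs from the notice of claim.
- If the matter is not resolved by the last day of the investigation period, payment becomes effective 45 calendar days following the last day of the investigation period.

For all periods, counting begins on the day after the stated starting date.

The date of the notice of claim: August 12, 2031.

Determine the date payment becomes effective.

November 24, 2031

The last day of the investigation period: August 12, 2031 + 59 days = October 10, 2031.
The date payment becomes effective: October 10, 2031 + 45 days = November 24, 2031.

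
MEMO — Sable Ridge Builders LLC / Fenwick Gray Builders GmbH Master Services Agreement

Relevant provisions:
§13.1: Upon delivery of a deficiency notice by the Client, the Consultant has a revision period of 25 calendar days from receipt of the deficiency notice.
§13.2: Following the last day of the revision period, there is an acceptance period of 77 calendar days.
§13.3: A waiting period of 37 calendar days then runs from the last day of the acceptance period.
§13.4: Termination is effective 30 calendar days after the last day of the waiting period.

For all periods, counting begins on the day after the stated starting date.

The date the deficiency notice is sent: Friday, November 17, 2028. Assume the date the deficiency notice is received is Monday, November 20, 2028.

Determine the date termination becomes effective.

May 8, 2029

The last day of the revision period: November 20, 2028 + 25 days = December 15, 2028.
The last day of the acceptance period: 77 calendar days after December 15, 2028 is March 2, 2029.
The last day of the waiting period: March 2, 2029 + 37 days = April 8, 2029.
The date termination becomes effective: 30 calendar days after April 8, 2029 is May 8, 2029.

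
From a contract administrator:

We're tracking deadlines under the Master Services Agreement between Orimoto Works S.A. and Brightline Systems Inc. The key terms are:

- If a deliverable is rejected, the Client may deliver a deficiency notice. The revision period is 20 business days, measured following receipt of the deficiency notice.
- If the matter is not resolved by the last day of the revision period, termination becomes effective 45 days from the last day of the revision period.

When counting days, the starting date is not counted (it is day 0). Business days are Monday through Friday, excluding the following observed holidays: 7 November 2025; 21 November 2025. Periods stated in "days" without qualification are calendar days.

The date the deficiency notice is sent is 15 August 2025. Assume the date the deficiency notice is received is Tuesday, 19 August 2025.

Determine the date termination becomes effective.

31 October 2025

The last day of the revision period: 20 business days after Tuesday, 19 August 2025, skipping weekends — Aug 20, Aug 21, Aug 22, Aug 25, …, Sep 12, Sep 15, Sep 16 — lands on Tuesday, 16 September 2025.
The date termination becomes effective: 45 calendar days after 16 September 2025 is 31 October 2025.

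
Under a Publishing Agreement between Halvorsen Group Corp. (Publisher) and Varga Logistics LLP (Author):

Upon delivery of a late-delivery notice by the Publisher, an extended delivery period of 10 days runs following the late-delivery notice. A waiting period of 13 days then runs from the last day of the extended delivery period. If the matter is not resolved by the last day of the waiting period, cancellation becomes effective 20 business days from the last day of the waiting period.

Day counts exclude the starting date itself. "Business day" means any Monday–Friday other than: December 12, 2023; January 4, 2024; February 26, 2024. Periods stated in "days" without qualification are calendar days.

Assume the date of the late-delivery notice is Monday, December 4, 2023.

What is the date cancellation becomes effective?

January 25, 2024

The last day of the extended delivery period: December 4, 2023 + 10 days = December 14, 2023.
Adding 13 calendar days to December 14, 2023 gives December 27, 2023, which is the last day of the waiting period.
The date cancellation becomes effective: 20 business days after Wednesday, December 27, 2023, skipping weekends and the listed holiday on Jan 4 — Dec 28, Dec 29, Jan 1, Jan 2, …, Jan 23, Jan 24, Jan 25 — lands on Thursday, January 25, 2024.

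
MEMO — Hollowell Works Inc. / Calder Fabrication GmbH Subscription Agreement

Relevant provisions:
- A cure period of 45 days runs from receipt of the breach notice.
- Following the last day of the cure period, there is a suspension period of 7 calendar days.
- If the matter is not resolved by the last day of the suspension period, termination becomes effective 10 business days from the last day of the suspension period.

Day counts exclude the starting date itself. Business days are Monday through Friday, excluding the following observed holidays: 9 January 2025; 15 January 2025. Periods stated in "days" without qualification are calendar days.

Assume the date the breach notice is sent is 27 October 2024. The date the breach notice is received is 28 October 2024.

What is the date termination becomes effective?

Adding 45 calendar days to 28 October 2024 gives 12 December 2024, which is the last day of the cure period.
The last day of the suspension period: 7 calendar days after 12 December 2024 is 19 December 2024.
From Thursday, 19 December 2024, 10 business days (Dec 20, Dec 23, Dec 24, Dec 25, Dec 26, Dec 27, Dec 30, Dec 31, Jan 1, Jan 2, skipping weekends) brings us to Thursday, 2 January 2025, which is the date termination becomes effective.

2 January 2025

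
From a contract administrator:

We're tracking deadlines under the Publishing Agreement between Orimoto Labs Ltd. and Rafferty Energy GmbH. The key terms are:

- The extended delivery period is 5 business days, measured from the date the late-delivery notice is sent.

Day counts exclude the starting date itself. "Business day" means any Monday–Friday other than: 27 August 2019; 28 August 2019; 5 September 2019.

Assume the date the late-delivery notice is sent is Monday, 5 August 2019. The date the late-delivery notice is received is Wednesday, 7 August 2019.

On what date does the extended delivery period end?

12 August 2019

From Monday, 5 August 2019, 5 business days (Aug 6, Aug 7, Aug 8, Aug 9, Aug 12, skipping weekends) brings us to Monday, 12 August 2019, which is the last day of the extended delivery period.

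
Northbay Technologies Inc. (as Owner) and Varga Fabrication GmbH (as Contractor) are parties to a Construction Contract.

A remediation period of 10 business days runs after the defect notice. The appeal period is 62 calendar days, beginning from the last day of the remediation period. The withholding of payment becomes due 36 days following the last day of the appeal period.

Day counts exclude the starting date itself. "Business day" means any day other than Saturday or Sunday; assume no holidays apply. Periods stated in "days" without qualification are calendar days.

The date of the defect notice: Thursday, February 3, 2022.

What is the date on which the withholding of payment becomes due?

May 26, 2022

The last day of the remediation period: 10 business days after Thursday, February 3, 2022, skipping weekends — Feb 4, Feb 7, Feb 8, Feb 9, Feb 10, Feb 11, Feb 14, Feb 15, Feb 16, Feb 17 — lands on Thursday, February 17, 2022.
Adding 62 calendar days to February 17, 2022 gives April 20, 2022, which is the last day of the appeal period.
Adding 36 calendar days to April 20, 2022 gives May 26, 2022, which is the date on which the withholding of payment becomes due.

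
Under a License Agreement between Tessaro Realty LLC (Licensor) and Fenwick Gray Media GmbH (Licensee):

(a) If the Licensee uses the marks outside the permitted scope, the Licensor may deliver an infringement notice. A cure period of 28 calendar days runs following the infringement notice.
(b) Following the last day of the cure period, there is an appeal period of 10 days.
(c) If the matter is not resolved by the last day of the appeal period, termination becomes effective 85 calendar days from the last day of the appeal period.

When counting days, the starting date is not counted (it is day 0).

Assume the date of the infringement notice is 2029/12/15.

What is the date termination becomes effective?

2030/04/17

Adding 28 calendar days to 2029/12/15 gives 2030/01/12, which is the last day of the cure period.
The last day of the appeal period: 10 calendar days after 2030/01/12 is 2030/01/22.
The date termination becomes effective: 85 calendar days after 2030/01/22 is 2030/04/17.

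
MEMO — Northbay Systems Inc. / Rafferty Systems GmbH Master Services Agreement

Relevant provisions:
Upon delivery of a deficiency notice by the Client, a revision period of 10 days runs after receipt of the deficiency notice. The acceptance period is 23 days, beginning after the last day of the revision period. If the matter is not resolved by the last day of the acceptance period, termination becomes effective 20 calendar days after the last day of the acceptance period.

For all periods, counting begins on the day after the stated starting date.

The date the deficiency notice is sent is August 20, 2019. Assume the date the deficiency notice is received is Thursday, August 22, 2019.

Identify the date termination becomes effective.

Adding 10 calendar days to August 22, 2019 gives September 1, 2019, which is the last day of the revision period.
Adding 23 calendar days to September 1, 2019 gives September 24, 2019, which is the last day of the acceptance period.
The date termination becomes effective: 20 calendar days after September 24, 2019 is October 14, 2019.

October 14, 2019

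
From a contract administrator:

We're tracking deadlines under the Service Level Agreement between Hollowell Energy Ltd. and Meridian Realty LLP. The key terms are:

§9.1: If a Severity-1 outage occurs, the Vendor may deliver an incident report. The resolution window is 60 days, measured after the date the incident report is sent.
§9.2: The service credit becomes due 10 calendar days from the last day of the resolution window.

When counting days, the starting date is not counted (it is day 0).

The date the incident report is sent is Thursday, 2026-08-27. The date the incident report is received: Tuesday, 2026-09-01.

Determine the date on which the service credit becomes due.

The last day of the resolution window: 2026-08-27 + 60 days = 2026-10-26.
The date on which the service credit becomes due: 10 calendar days after 2026-10-26 is 2026-11-05.

2026-11-05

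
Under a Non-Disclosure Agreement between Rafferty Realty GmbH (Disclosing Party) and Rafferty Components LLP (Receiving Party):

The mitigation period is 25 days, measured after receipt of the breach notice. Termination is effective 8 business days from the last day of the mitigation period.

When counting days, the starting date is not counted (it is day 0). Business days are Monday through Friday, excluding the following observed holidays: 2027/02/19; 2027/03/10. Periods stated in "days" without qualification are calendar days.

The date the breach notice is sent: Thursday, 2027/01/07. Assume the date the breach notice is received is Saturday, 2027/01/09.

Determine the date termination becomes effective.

Adding 25 calendar days to 2027/01/09 gives 2027/02/03, which is the last day of the mitigation period.
The date termination becomes effective: 8 business days after Wednesday, 2027/02/03, skipping weekends — Feb 4, Feb 5, Feb 8, Feb 9, Feb 10, Feb 11, Feb 12, Feb 15 — lands on Monday, 2027/02/15.

2027/02/15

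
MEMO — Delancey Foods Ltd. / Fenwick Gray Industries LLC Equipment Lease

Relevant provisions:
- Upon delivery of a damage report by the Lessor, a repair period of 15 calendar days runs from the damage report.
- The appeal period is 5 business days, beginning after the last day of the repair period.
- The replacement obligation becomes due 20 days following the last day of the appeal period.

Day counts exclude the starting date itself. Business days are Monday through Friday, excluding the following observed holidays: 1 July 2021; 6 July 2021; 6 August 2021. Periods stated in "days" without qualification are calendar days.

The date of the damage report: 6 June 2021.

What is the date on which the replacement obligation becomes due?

18 July 2021

The last day of the repair period: 15 calendar days after 6 June 2021 is 21 June 2021.
The last day of the appeal period: counting 5 business days from Monday, 21 June 2021 (Jun 22, Jun 23, Jun 24, Jun 25, Jun 28, skipping weekends) reaches Monday, 28 June 2021.
Adding 20 calendar days to 28 June 2021 gives 18 July 2021, which is the date on which the replacement obligation becomes due.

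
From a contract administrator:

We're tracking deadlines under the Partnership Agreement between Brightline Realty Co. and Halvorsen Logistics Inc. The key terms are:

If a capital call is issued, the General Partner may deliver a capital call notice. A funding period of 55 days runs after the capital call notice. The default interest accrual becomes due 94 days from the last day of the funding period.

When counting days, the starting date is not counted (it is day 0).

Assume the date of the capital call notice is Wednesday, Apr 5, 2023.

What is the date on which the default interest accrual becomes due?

Sep 1, 2023

The last day of the funding period: Apr 5, 2023 + 55 days = May 30, 2023.
The date on which the default interest accrual becomes due: 94 calendar days after May 30, 2023 is Sep 1, 2023.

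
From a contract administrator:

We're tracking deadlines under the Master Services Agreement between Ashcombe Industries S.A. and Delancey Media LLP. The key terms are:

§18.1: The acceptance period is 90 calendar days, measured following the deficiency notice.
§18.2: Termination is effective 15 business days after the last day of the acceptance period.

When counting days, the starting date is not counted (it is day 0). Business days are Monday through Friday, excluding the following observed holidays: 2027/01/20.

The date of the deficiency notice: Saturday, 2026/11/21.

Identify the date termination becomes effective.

2027/03/12

The last day of the acceptance period: 90 calendar days after 2026/11/21 is 2027/02/19.
From Friday, 2027/02/19, 15 business days (Feb 22, Feb 23, Feb 24, Feb 25, …, Mar 10, Mar 11, Mar 12, skipping weekends) brings us to Friday, 2027/03/12, which is the date termination becomes effective.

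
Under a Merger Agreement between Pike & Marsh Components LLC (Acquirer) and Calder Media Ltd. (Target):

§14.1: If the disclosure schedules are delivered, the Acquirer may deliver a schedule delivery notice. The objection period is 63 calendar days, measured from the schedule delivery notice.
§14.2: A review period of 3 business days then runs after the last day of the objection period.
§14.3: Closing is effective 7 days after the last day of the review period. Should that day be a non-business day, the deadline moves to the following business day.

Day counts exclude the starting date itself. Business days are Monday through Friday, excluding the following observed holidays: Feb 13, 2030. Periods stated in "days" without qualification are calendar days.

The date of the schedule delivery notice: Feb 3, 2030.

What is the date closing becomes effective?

Apr 17, 2030

Adding 63 calendar days to Feb 3, 2030 gives Apr 7, 2030, which is the last day of the objection period.
From Sunday, Apr 7, 2030, 3 business days (Apr 8, Apr 9, Apr 10, skipping weekends) brings us to Wednesday, Apr 10, 2030, which is the last day of the review period.
Adding 7 calendar days to Apr 10, 2030 gives Apr 17, 2030, which is the date closing becomes effective. Apr 17, 2030 is a Wednesday and is not a listed holiday, so no roll-forward applies.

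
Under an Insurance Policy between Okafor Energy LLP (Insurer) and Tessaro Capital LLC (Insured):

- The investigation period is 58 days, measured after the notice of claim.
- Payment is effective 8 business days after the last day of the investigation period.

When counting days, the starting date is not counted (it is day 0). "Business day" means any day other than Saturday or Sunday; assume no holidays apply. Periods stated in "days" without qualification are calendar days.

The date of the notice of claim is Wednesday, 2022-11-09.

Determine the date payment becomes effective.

The last day of the investigation period: 58 calendar days after 2022-11-09 is 2023-01-06.
From Friday, 2023-01-06, 8 business days (Jan 9, Jan 10, Jan 11, Jan 12, Jan 13, Jan 16, Jan 17, Jan 18, skipping weekends) brings us to Wednesday, 2023-01-18, which is the date payment becomes effective.

2023-01-18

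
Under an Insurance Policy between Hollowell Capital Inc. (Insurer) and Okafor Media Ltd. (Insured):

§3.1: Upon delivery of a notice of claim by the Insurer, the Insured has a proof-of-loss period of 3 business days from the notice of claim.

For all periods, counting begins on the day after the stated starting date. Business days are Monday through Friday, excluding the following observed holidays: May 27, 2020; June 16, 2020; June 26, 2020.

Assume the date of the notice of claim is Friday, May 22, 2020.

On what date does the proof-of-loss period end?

The last day of the proof-of-loss period: counting 3 business days from Friday, May 22, 2020 (May 25, May 26, May 28, skipping weekends and the listed holiday on May 27) reaches Thursday, May 28, 2020.

May 28, 2020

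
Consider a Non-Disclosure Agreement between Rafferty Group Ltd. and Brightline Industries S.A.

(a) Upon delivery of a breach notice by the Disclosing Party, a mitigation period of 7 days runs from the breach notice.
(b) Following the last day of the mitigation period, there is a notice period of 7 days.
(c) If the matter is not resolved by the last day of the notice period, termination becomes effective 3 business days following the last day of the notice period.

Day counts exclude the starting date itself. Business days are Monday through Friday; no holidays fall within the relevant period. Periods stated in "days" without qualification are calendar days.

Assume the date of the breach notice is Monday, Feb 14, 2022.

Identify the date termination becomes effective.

The last day of the mitigation period: Feb 14, 2022 + 7 days = Feb 21, 2022.
The last day of the notice period: Feb 21, 2022 + 7 days = Feb 28, 2022.
The date termination becomes effective: counting 3 business days from Monday, Feb 28, 2022 (Mar 1, Mar 2, Mar 3, skipping weekends) reaches Thursday, Mar 3, 2022.

Mar 3, 2022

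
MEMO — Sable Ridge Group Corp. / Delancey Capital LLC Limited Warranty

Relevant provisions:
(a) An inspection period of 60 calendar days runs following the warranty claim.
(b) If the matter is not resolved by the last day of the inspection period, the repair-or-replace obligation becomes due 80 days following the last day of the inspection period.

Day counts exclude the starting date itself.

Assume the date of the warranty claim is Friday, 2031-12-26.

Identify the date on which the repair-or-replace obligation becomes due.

Adding 60 calendar days to 2031-12-26 gives 2032-02-24, which is the last day of the inspection period.
The date on which the repair-or-replace obligation becomes due: 2032-02-24 + 80 days = 2032-05-14.

2032-05-14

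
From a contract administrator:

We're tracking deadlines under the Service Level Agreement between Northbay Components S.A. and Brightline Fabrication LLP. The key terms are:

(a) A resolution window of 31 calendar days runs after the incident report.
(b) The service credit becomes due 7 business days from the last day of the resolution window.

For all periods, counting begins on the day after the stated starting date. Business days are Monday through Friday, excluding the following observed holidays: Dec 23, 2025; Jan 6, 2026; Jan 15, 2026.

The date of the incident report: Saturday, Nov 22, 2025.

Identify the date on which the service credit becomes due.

The last day of the resolution window: Nov 22, 2025 + 31 days = Dec 23, 2025.
From Tuesday, Dec 23, 2025, 7 business days (Dec 24, Dec 25, Dec 26, Dec 29, Dec 30, Dec 31, Jan 1, skipping weekends) brings us to Thursday, Jan 1, 2026, which is the date on which the service credit becomes due.

Jan 1, 2026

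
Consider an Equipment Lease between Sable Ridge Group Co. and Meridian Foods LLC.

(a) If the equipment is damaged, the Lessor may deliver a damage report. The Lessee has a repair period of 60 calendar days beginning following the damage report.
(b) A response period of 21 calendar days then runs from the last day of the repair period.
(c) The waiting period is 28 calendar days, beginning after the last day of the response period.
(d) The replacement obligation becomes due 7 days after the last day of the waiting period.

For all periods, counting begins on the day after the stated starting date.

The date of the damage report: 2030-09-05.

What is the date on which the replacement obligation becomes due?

The last day of the repair period: 2030-09-05 + 60 days = 2030-11-04.
The last day of the response period: 21 calendar days after 2030-11-04 is 2030-11-25.
The last day of the waiting period: 2030-11-25 + 28 days = 2030-12-23.
The date on which the replacement obligation becomes due: 7 calendar days after 2030-12-23 is 2030-12-30.

2030-12-30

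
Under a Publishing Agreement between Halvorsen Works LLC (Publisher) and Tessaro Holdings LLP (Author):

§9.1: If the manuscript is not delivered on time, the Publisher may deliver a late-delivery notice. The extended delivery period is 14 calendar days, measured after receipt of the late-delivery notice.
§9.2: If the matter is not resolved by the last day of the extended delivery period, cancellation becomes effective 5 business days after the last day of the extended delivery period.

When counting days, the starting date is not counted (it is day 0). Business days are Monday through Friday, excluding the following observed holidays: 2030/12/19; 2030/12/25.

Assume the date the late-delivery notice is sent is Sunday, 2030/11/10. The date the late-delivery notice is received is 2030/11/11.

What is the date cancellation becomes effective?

2030/12/02

The last day of the extended delivery period: 2030/11/11 + 14 days = 2030/11/25.
The date cancellation becomes effective: counting 5 business days from Monday, 2030/11/25 (Nov 26, Nov 27, Nov 28, Nov 29, Dec 2, skipping weekends) reaches Monday, 2030/12/02.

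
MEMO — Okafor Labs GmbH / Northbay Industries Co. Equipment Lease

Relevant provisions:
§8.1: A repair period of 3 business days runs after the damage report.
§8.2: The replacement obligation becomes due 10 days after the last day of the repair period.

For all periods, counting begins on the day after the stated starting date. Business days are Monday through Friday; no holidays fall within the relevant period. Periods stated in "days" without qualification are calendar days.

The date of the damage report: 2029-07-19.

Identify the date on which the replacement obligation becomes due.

2029-08-03

The last day of the repair period: 3 business days after Thursday, 2029-07-19, skipping weekends — Jul 20, Jul 23, Jul 24 — lands on Tuesday, 2029-07-24.
Adding 10 calendar days to 2029-07-24 gives 2029-08-03, which is the date on which the replacement obligation becomes due.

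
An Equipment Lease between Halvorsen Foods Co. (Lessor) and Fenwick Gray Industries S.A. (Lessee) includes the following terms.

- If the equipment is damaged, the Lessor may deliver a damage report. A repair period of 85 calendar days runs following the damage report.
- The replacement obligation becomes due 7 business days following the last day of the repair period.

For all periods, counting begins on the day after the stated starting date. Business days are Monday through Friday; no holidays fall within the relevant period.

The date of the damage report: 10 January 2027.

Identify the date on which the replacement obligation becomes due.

Adding 85 calendar days to 10 January 2027 gives 5 April 2027, which is the last day of the repair period.
From Monday, 5 April 2027, 7 business days (Apr 6, Apr 7, Apr 8, Apr 9, Apr 12, Apr 13, Apr 14, skipping weekends) brings us to Wednesday, 14 April 2027, which is the date on which the replacement obligation becomes due.

14 April 2027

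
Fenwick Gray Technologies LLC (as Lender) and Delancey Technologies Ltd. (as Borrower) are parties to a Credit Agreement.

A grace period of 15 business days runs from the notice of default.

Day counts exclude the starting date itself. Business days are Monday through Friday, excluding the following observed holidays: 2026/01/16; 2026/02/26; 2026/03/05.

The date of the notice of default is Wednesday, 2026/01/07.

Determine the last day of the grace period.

From Wednesday, 2026/01/07, 15 business days (Jan 8, Jan 9, Jan 12, Jan 13, …, Jan 27, Jan 28, Jan 29, skipping weekends and the listed holiday on Jan 16) brings us to Thursday, 2026/01/29, which is the last day of the grace period.

2026/01/29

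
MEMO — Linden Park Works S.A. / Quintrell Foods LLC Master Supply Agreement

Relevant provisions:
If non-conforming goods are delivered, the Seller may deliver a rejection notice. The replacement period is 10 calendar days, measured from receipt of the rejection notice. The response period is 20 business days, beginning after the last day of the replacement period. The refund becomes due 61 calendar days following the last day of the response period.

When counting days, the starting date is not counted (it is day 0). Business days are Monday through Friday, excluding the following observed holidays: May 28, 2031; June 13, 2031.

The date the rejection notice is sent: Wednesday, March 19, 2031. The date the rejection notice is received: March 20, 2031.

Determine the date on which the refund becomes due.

The last day of the replacement period: March 20, 2031 + 10 days = March 30, 2031.
From Sunday, March 30, 2031, 20 business days (Mar 31, Apr 1, Apr 2, Apr 3, …, Apr 23, Apr 24, Apr 25, skipping weekends) brings us to Friday, April 25, 2031, which is the last day of the response period.
Adding 61 calendar days to April 25, 2031 gives June 25, 2031, which is the date on which the refund becomes due.

June 25, 2031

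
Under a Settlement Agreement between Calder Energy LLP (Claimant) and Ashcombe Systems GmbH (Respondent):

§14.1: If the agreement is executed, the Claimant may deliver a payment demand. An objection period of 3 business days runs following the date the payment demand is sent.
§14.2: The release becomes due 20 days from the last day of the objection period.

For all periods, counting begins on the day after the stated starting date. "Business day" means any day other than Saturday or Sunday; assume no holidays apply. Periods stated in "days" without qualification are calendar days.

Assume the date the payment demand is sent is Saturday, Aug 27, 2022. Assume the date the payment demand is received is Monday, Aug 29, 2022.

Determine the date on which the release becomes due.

From Saturday, Aug 27, 2022, 3 business days (Aug 29, Aug 30, Aug 31, skipping weekends) brings us to Wednesday, Aug 31, 2022, which is the last day of the objection period.
The date on which the release becomes due: 20 calendar days after Aug 31, 2022 is Sep 20, 2022.

Sep 20, 2022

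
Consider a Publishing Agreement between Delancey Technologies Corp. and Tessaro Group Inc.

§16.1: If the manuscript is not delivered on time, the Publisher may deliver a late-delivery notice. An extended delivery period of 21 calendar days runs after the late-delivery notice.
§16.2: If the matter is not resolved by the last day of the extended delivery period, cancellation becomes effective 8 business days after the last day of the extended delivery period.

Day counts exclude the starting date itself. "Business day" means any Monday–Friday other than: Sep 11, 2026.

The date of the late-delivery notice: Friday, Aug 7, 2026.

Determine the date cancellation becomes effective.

Sep 9, 2026

The last day of the extended delivery period: Aug 7, 2026 + 21 days = Aug 28, 2026.
From Friday, Aug 28, 2026, 8 business days (Aug 31, Sep 1, Sep 2, Sep 3, Sep 4, Sep 7, Sep 8, Sep 9, skipping weekends) brings us to Wednesday, Sep 9, 2026, which is the date cancellation becomes effective.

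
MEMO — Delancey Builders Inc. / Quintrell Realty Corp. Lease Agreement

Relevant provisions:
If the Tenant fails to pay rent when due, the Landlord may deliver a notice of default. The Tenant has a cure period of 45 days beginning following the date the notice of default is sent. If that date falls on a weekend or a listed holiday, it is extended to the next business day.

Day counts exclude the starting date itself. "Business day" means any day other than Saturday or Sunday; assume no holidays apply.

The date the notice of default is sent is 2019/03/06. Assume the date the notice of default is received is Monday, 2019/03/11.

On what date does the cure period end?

The last day of the cure period: 2019/03/06 + 45 days = 2019/04/20. That falls on a Saturday, so it rolls to the next business day, Monday, 2019/04/22.

2019/04/22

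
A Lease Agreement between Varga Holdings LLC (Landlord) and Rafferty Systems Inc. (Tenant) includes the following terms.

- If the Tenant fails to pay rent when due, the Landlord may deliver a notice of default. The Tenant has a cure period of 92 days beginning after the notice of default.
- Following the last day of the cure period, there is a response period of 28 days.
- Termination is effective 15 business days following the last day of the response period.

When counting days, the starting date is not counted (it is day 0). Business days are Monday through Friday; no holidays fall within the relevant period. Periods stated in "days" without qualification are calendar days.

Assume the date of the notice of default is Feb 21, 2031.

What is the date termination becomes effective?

Jul 11, 2031

The last day of the cure period: 92 calendar days after Feb 21, 2031 is May 24, 2031.
The last day of the response period: 28 calendar days after May 24, 2031 is Jun 21, 2031.
The date termination becomes effective: 15 business days after Saturday, Jun 21, 2031, skipping weekends — Jun 23, Jun 24, Jun 25, Jun 26, …, Jul 9, Jul 10, Jul 11 — lands on Friday, Jul 11, 2031.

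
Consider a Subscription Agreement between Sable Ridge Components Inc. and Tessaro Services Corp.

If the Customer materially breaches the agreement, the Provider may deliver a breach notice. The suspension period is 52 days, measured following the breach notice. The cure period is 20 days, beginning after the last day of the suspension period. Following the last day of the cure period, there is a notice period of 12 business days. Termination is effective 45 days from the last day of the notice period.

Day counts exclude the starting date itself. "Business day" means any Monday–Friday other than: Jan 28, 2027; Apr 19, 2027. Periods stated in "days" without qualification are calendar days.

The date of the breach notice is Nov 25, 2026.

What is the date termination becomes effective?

Adding 52 calendar days to Nov 25, 2026 gives Jan 16, 2027, which is the last day of the suspension period.
The last day of the cure period: 20 calendar days after Jan 16, 2027 is Feb 5, 2027.
The last day of the notice period: 12 business days after Friday, Feb 5, 2027, skipping weekends — Feb 8, Feb 9, Feb 10, Feb 11, …, Feb 19, Feb 22, Feb 23 — lands on Tuesday, Feb 23, 2027.
Adding 45 calendar days to Feb 23, 2027 gives Apr 9, 2027, which is the date termination becomes effective.

Apr 9, 2027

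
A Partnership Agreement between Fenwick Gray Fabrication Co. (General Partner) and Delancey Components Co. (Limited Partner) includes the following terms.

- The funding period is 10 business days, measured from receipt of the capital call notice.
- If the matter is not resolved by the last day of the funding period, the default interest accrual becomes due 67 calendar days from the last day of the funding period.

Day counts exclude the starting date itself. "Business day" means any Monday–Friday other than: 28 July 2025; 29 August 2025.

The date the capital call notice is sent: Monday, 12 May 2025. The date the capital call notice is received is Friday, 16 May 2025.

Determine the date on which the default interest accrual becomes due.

5 August 2025

The last day of the funding period: counting 10 business days from Friday, 16 May 2025 (May 19, May 20, May 21, May 22, May 23, May 26, May 27, May 28, May 29, May 30, skipping weekends) reaches Friday, 30 May 2025.
Adding 67 calendar days to 30 May 2025 gives 5 August 2025, which is the date on which the default interest accrual becomes due.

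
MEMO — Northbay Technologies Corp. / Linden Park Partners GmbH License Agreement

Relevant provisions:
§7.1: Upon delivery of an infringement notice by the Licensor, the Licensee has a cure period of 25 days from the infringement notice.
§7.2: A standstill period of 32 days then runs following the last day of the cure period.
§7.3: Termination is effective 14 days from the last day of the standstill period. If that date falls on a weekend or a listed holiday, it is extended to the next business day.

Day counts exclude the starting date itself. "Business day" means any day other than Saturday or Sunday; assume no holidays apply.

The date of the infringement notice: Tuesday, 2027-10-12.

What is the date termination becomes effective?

The last day of the cure period: 2027-10-12 + 25 days = 2027-11-06.
The last day of the standstill period: 32 calendar days after 2027-11-06 is 2027-12-08.
Adding 14 calendar days to 2027-12-08 gives 2027-12-22, which is the date termination becomes effective. 2027-12-22 is a Wednesday, so no roll-forward applies.

2027-12-22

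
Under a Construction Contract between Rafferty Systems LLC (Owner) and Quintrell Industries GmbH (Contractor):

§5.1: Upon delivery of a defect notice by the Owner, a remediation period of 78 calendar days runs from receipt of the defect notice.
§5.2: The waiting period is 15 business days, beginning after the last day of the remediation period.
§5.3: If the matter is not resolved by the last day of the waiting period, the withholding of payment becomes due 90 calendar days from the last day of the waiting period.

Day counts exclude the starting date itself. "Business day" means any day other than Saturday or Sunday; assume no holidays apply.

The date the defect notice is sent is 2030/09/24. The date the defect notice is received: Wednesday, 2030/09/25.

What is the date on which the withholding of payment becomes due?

2031/04/02

The last day of the remediation period: 78 calendar days after 2030/09/25 is 2030/12/12.
From Thursday, 2030/12/12, 15 business days (Dec 13, Dec 16, Dec 17, Dec 18, …, Dec 31, Jan 1, Jan 2, skipping weekends) brings us to Thursday, 2031/01/02, which is the last day of the waiting period.
The date on which the withholding of payment becomes due: 90 calendar days after 2031/01/02 is 2031/04/02.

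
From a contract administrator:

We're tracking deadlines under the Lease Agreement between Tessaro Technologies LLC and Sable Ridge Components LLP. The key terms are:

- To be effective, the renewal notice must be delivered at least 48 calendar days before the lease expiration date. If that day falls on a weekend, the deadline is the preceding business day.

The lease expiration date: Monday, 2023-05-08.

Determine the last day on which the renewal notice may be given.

Counting back 48 calendar days from 2023-05-08 gives 2023-03-21. That is a Tuesday, so no adjustment is needed.

2023-03-21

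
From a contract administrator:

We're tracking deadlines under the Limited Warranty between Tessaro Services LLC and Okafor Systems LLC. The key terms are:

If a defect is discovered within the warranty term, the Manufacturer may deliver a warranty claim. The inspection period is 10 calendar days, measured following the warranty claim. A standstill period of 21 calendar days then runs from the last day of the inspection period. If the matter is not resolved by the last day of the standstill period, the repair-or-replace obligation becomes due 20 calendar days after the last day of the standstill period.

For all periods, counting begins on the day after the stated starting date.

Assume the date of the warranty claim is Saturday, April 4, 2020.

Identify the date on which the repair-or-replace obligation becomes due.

The last day of the inspection period: 10 calendar days after April 4, 2020 is April 14, 2020.
The last day of the standstill period: April 14, 2020 + 21 days = May 5, 2020.
The date on which the repair-or-replace obligation becomes due: May 5, 2020 + 20 days = May 25, 2020.

May 25, 2020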